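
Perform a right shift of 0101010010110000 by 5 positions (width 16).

Original: 0101010010110000 (decimal 21680)
Shift right by 5 positions
Drop the 5 low bits; fill with zeros on the left
Result: 0000001010100101 (decimal 677)
Equivalent: 21680 >> 5 = 21680 ÷ 2^5 = 677



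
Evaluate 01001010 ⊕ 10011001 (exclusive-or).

XOR: 1 when bits differ
  01001010
^ 10011001
----------
  11010011
Decimal: 74 ^ 153 = 211



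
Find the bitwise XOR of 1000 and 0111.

XOR: 1 when bits differ
  1000
^ 0111
------
  1111
Decimal: 8 ^ 7 = 15



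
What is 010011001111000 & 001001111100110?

AND: 1 only when both bits are 1
  010011001111000
& 001001111100110
-----------------
  000001001100000
Decimal: 9848 & 5094 = 608



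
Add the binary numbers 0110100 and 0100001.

Add column by column from the right: bit + bit + carry-in; write the sum mod 2, carry 1 when the sum is 2 or 3.
carry:  1000000
        0110100
+       0100001
---------------
       01010101
(the carry out of the leftmost column, 0, becomes the leading bit)
Decimal check:
  0110100 = 32 + 16 + 4 = 52
  0100001 = 32 + 1 = 33
  52 + 33 = 85, and 01010101 = 64 + 16 + 4 + 1 = 85 ✓



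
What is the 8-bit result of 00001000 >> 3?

Original: 00001000 (decimal 8)
Shift right by 3 positions
Drop the 3 low bits; fill with zeros on the left
Result: 00000001 (decimal 1)
Equivalent: 8 >> 3 = 8 ÷ 2^3 = 1



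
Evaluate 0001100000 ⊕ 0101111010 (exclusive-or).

XOR: 1 when bits differ
  0001100000
^ 0101111010
------------
  0100011010
Decimal: 96 ^ 378 = 282



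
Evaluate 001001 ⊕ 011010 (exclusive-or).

XOR: 1 when bits differ
  001001
^ 011010
--------
  010011
Decimal: 9 ^ 26 = 19



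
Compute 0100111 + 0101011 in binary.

Add column by column from the right: bit + bit + carry-in; write the sum mod 2, carry 1 when the sum is 2 or 3.
carry:  1011110
        0100111
+       0101011
---------------
       01010010
(the carry out of the leftmost column, 0, becomes the leading bit)
Decimal check:
  0100111 = 32 + 4 + 2 + 1 = 39
  0101011 = 32 + 8 + 2 + 1 = 43
  39 + 43 = 82, and 01010010 = 64 + 16 + 2 = 82 ✓



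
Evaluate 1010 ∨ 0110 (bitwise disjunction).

OR: 1 when either bit is 1
  1010
| 0110
------
  1110
Decimal: 10 | 6 = 14



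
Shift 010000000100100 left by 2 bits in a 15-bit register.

Original: 010000000100100 (decimal 8228)
Shift left by 2 positions
Append 2 zeros on the right and drop the 2 high bits that overflow the 15-bit width
Result: 000000010010000 (decimal 144)
Equivalent: 8228 << 2 = 8228 × 2^2 = 32912, truncated to 15 bits = 144



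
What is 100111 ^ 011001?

XOR: 1 when bits differ
  100111
^ 011001
--------
  111110
Decimal: 39 ^ 25 = 62



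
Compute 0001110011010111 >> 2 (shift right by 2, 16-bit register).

Original: 0001110011010111 (decimal 7383)
Shift right by 2 positions
Drop the 2 low bits; fill with zeros on the left
Result: 0000011100110101 (decimal 1845)
Equivalent: 7383 >> 2 = 7383 ÷ 2^2 = 1845



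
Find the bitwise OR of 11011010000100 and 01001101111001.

OR: 1 when either bit is 1
  11011010000100
| 01001101111001
----------------
  11011111111101
Decimal: 13956 | 4985 = 14333



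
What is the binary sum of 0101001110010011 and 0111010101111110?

Add column by column from the right: bit + bit + carry-in; write the sum mod 2, carry 1 when the sum is 2 or 3.
carry:  1110111111111100
        0101001110010011
+       0111010101111110
------------------------
       01100100100010001
(the carry out of the leftmost column, 0, becomes the leading bit)
Decimal check:
  0101001110010011 = 16384 + 4096 + 512 + 256 + 128 + 16 + 2 + 1 = 21395
  0111010101111110 = 16384 + 8192 + 4096 + 1024 + 256 + 64 + 32 + 16 + 8 + 4 + 2 = 30078
  21395 + 30078 = 51473, and 01100100100010001 = 32768 + 16384 + 2048 + 256 + 16 + 1 = 51473 ✓



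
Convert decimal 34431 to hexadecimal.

Using repeated division by 16 (digits 10–15 are A–F):
34431 ÷ 16 = 2151 remainder 15 (F)
2151 ÷ 16 = 134 remainder 7
134 ÷ 16 = 8 remainder 6
8 ÷ 16 = 0 remainder 8
Reading remainders bottom to top: 867F



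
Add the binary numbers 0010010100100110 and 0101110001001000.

Add column by column from the right: bit + bit + carry-in; write the sum mod 2, carry 1 when the sum is 2 or 3.
carry:  1111100000000000
        0010010100100110
+       0101110001001000
------------------------
       01000000101101110
(the carry out of the leftmost column, 0, becomes the leading bit)
Decimal check:
  0010010100100110 = 8192 + 1024 + 256 + 32 + 4 + 2 = 9510
  0101110001001000 = 16384 + 4096 + 2048 + 1024 + 64 + 8 = 23624
  9510 + 23624 = 33134, and 01000000101101110 = 32768 + 256 + 64 + 32 + 8 + 4 + 2 = 33134 ✓



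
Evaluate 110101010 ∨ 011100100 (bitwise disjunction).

OR: 1 when either bit is 1
  110101010
| 011100100
-----------
  111101110
Decimal: 426 | 228 = 494



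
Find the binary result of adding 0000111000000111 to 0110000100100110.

Add column by column from the right: bit + bit + carry-in; write the sum mod 2, carry 1 when the sum is 2 or 3.
carry:  0000000000001100
        0000111000000111
+       0110000100100110
------------------------
       00110111100101101
(the carry out of the leftmost column, 0, becomes the leading bit)
Decimal check:
  0000111000000111 = 2048 + 1024 + 512 + 4 + 2 + 1 = 3591
  0110000100100110 = 16384 + 8192 + 256 + 32 + 4 + 2 = 24870
  3591 + 24870 = 28461, and 00110111100101101 = 16384 + 8192 + 2048 + 1024 + 512 + 256 + 32 + 8 + 4 + 1 = 28461 ✓



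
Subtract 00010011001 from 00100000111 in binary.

Method 1 - Direct subtraction (column by column from the right: bit − bit − borrow-in; if negative, add 2 and borrow 1 from the next column):
borrow: 00111110000
        00100000111
-       00010011001
-------------------
        00001101110

Method 2 - Add two's complement:
Two's complement of 00010011001: invert → 11101100110, add 1 → 11101100111
  00100000111
+ 11101100111
-------------
 100001101110  (end carry out of the top bit = 1)
Discarding the end carry: 00001101110
Decimal check:
  00100000111 = 256 + 4 + 2 + 1 = 263
  00010011001 = 128 + 16 + 8 + 1 = 153
  263 - 153 = 110, and 00001101110 = 64 + 32 + 8 + 4 + 2 = 110 ✓



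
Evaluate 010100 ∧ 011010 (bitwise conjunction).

AND: 1 only when both bits are 1
  010100
& 011010
--------
  010000
Decimal: 20 & 26 = 16



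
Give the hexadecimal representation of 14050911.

Using repeated division by 16 (digits 10–15 are A–F):
14050911 ÷ 16 = 878181 remainder 15 (F)
878181 ÷ 16 = 54886 remainder 5
54886 ÷ 16 = 3430 remainder 6
3430 ÷ 16 = 214 remainder 6
214 ÷ 16 = 13 remainder 6
13 ÷ 16 = 0 remainder 13 (D)
Reading remainders bottom to top: D6665F



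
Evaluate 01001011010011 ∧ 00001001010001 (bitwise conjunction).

AND: 1 only when both bits are 1
  01001011010011
& 00001001010001
----------------
  00001001010001
Decimal: 4819 & 593 = 593



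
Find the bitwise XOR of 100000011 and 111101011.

XOR: 1 when bits differ
  100000011
^ 111101011
-----------
  011101000
Decimal: 259 ^ 491 = 232



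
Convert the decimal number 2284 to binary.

Using repeated division by 2:
2284 ÷ 2 = 1142 remainder 0
1142 ÷ 2 = 571 remainder 0
571 ÷ 2 = 285 remainder 1
285 ÷ 2 = 142 remainder 1
142 ÷ 2 = 71 remainder 0
71 ÷ 2 = 35 remainder 1
35 ÷ 2 = 17 remainder 1
17 ÷ 2 = 8 remainder 1
8 ÷ 2 = 4 remainder 0
4 ÷ 2 = 2 remainder 0
2 ÷ 2 = 1 remainder 0
1 ÷ 2 = 0 remainder 1
Reading remainders bottom to top: 100011101100



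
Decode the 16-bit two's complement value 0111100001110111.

Binary: 0111100001110111
Sign bit: 0 (non-negative)
Read directly as an unsigned value:
0111100001110111 = 16384 + 8192 + 4096 + 2048 + 64 + 32 + 16 + 4 + 2 + 1 = 30839
Value: 30839



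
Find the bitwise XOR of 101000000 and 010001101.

XOR: 1 when bits differ
  101000000
^ 010001101
-----------
  111001101
Decimal: 320 ^ 141 = 461



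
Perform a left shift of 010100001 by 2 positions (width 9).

Original: 010100001 (decimal 161)
Shift left by 2 positions
Append 2 zeros on the right and drop the 2 high bits that overflow the 9-bit width
Result: 010000100 (decimal 132)
Equivalent: 161 << 2 = 161 × 2^2 = 644, truncated to 9 bits = 132



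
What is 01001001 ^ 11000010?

XOR: 1 when bits differ
  01001001
^ 11000010
----------
  10001011
Decimal: 73 ^ 194 = 139



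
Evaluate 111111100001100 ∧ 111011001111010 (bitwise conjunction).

AND: 1 only when both bits are 1
  111111100001100
& 111011001111010
-----------------
  111011000001000
Decimal: 32524 & 30330 = 30216



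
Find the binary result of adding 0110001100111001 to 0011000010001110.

Add column by column from the right: bit + bit + carry-in; write the sum mod 2, carry 1 when the sum is 2 or 3.
carry:  1100000001110000
        0110001100111001
+       0011000010001110
------------------------
       01001001111000111
(the carry out of the leftmost column, 0, becomes the leading bit)
Decimal check:
  0110001100111001 = 16384 + 8192 + 512 + 256 + 32 + 16 + 8 + 1 = 25401
  0011000010001110 = 8192 + 4096 + 128 + 8 + 4 + 2 = 12430
  25401 + 12430 = 37831, and 01001001111000111 = 32768 + 4096 + 512 + 256 + 128 + 64 + 4 + 2 + 1 = 37831 ✓



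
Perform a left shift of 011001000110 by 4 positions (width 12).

Original: 011001000110 (decimal 1606)
Shift left by 4 positions
Append 4 zeros on the right and drop the 4 high bits that overflow the 12-bit width
Result: 010001100000 (decimal 1120)
Equivalent: 1606 << 4 = 1606 × 2^4 = 25696, truncated to 12 bits = 1120



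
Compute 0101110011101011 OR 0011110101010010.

OR: 1 when either bit is 1
  0101110011101011
| 0011110101010010
------------------
  0111110111111011
Decimal: 23787 | 15698 = 32251



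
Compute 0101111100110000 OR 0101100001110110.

OR: 1 when either bit is 1
  0101111100110000
| 0101100001110110
------------------
  0101111101110110
Decimal: 24368 | 22646 = 24438



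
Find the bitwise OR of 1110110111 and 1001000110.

OR: 1 when either bit is 1
  1110110111
| 1001000110
------------
  1111110111
Decimal: 951 | 582 = 1015



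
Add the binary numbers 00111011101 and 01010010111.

Add column by column from the right: bit + bit + carry-in; write the sum mod 2, carry 1 when the sum is 2 or 3.
carry:  11100111110
        00111011101
+       01010010111
-------------------
       010001110100
(the carry out of the leftmost column, 0, becomes the leading bit)
Decimal check:
  00111011101 = 256 + 128 + 64 + 16 + 8 + 4 + 1 = 477
  01010010111 = 512 + 128 + 16 + 4 + 2 + 1 = 663
  477 + 663 = 1140, and 010001110100 = 1024 + 64 + 32 + 16 + 4 = 1140 ✓



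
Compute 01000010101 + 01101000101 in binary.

Add column by column from the right: bit + bit + carry-in; write the sum mod 2, carry 1 when the sum is 2 or 3.
carry:  10000001010
        01000010101
+       01101000101
-------------------
       010101011010
(the carry out of the leftmost column, 0, becomes the leading bit)
Decimal check:
  01000010101 = 512 + 16 + 4 + 1 = 533
  01101000101 = 512 + 256 + 64 + 4 + 1 = 837
  533 + 837 = 1370, and 010101011010 = 1024 + 256 + 64 + 16 + 8 + 2 = 1370 ✓



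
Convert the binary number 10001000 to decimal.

Sum of powers of 2 for each 1-bit:
2^3 + 2^7
= 8 + 128
= 136



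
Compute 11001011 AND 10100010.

AND: 1 only when both bits are 1
  11001011
& 10100010
----------
  10000010
Decimal: 203 & 162 = 130



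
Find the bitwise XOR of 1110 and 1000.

XOR: 1 when bits differ
  1110
^ 1000
------
  0110
Decimal: 14 ^ 8 = 6



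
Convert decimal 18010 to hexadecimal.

Using repeated division by 16 (digits 10–15 are A–F):
18010 ÷ 16 = 1125 remainder 10 (A)
1125 ÷ 16 = 70 remainder 5
70 ÷ 16 = 4 remainder 6
4 ÷ 16 = 0 remainder 4
Reading remainders bottom to top: 465A



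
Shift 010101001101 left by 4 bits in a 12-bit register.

Original: 010101001101 (decimal 1357)
Shift left by 4 positions
Append 4 zeros on the right and drop the 4 high bits that overflow the 12-bit width
Result: 010011010000 (decimal 1232)
Equivalent: 1357 << 4 = 1357 × 2^4 = 21712, truncated to 12 bits = 1232



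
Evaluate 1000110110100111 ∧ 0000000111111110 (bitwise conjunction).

AND: 1 only when both bits are 1
  1000110110100111
& 0000000111111110
------------------
  0000000110100110
Decimal: 36263 & 510 = 422



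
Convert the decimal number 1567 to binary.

Using repeated division by 2:
1567 ÷ 2 = 783 remainder 1
783 ÷ 2 = 391 remainder 1
391 ÷ 2 = 195 remainder 1
195 ÷ 2 = 97 remainder 1
97 ÷ 2 = 48 remainder 1
48 ÷ 2 = 24 remainder 0
24 ÷ 2 = 12 remainder 0
12 ÷ 2 = 6 remainder 0
6 ÷ 2 = 3 remainder 0
3 ÷ 2 = 1 remainder 1
1 ÷ 2 = 0 remainder 1
Reading remainders bottom to top: 11000011111



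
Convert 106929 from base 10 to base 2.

Using repeated division by 2:
106929 ÷ 2 = 53464 remainder 1
53464 ÷ 2 = 26732 remainder 0
26732 ÷ 2 = 13366 remainder 0
13366 ÷ 2 = 6683 remainder 0
6683 ÷ 2 = 3341 remainder 1
3341 ÷ 2 = 1670 remainder 1
1670 ÷ 2 = 835 remainder 0
835 ÷ 2 = 417 remainder 1
417 ÷ 2 = 208 remainder 1
208 ÷ 2 = 104 remainder 0
104 ÷ 2 = 52 remainder 0
52 ÷ 2 = 26 remainder 0
26 ÷ 2 = 13 remainder 0
13 ÷ 2 = 6 remainder 1
6 ÷ 2 = 3 remainder 0
3 ÷ 2 = 1 remainder 1
1 ÷ 2 = 0 remainder 1
Reading remainders bottom to top: 11010000110110001



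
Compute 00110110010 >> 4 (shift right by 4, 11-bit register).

Original: 00110110010 (decimal 434)
Shift right by 4 positions
Drop the 4 low bits; fill with zeros on the left
Result: 00000011011 (decimal 27)
Equivalent: 434 >> 4 = 434 ÷ 2^4 = 27



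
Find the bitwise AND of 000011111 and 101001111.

AND: 1 only when both bits are 1
  000011111
& 101001111
-----------
  000001111
Decimal: 31 & 335 = 15



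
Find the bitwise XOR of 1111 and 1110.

XOR: 1 when bits differ
  1111
^ 1110
------
  0001
Decimal: 15 ^ 14 = 1



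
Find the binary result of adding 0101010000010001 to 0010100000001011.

Add column by column from the right: bit + bit + carry-in; write the sum mod 2, carry 1 when the sum is 2 or 3.
carry:  0000000000000110
        0101010000010001
+       0010100000001011
------------------------
       00111110000011100
(the carry out of the leftmost column, 0, becomes the leading bit)
Decimal check:
  0101010000010001 = 16384 + 4096 + 1024 + 16 + 1 = 21521
  0010100000001011 = 8192 + 2048 + 8 + 2 + 1 = 10251
  21521 + 10251 = 31772, and 00111110000011100 = 16384 + 8192 + 4096 + 2048 + 1024 + 16 + 8 + 4 = 31772 ✓



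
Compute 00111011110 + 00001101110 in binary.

Add column by column from the right: bit + bit + carry-in; write the sum mod 2, carry 1 when the sum is 2 or 3.
carry:  01111111100
        00111011110
+       00001101110
-------------------
       001001001100
(the carry out of the leftmost column, 0, becomes the leading bit)
Decimal check:
  00111011110 = 256 + 128 + 64 + 16 + 8 + 4 + 2 = 478
  00001101110 = 64 + 32 + 8 + 4 + 2 = 110
  478 + 110 = 588, and 001001001100 = 512 + 64 + 8 + 4 = 588 ✓



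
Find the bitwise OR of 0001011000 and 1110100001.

OR: 1 when either bit is 1
  0001011000
| 1110100001
------------
  1111111001
Decimal: 88 | 929 = 1017



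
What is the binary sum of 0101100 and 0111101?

Add column by column from the right: bit + bit + carry-in; write the sum mod 2, carry 1 when the sum is 2 or 3.
carry:  1111000
        0101100
+       0111101
---------------
       01101001
(the carry out of the leftmost column, 0, becomes the leading bit)
Decimal check:
  0101100 = 32 + 8 + 4 = 44
  0111101 = 32 + 16 + 8 + 4 + 1 = 61
  44 + 61 = 105, and 01101001 = 64 + 32 + 8 + 1 = 105 ✓



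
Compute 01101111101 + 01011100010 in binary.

Add column by column from the right: bit + bit + carry-in; write the sum mod 2, carry 1 when the sum is 2 or 3.
carry:  11111000000
        01101111101
+       01011100010
-------------------
       011001011111
(the carry out of the leftmost column, 0, becomes the leading bit)
Decimal check:
  01101111101 = 512 + 256 + 64 + 32 + 16 + 8 + 4 + 1 = 893
  01011100010 = 512 + 128 + 64 + 32 + 2 = 738
  893 + 738 = 1631, and 011001011111 = 1024 + 512 + 64 + 16 + 8 + 4 + 2 + 1 = 1631 ✓



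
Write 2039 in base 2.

Using repeated division by 2:
2039 ÷ 2 = 1019 remainder 1
1019 ÷ 2 = 509 remainder 1
509 ÷ 2 = 254 remainder 1
254 ÷ 2 = 127 remainder 0
127 ÷ 2 = 63 remainder 1
63 ÷ 2 = 31 remainder 1
31 ÷ 2 = 15 remainder 1
15 ÷ 2 = 7 remainder 1
7 ÷ 2 = 3 remainder 1
3 ÷ 2 = 1 remainder 1
1 ÷ 2 = 0 remainder 1
Reading remainders bottom to top: 11111110111



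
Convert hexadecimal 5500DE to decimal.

Expand by place value (powers of 16):
Digit values: D = 13, E = 14
5500DE = 5 × 16^5 + 5 × 16^4 + 0 × 16^3 + 0 × 16^2 + 13 × 16^1 + 14 × 16^0
= 5 × 1048576 + 5 × 65536 + 0 × 4096 + 0 × 256 + 13 × 16 + 14 × 1
= 5242880 + 327680 + 0 + 0 + 208 + 14
= 5570782



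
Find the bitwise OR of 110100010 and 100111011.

OR: 1 when either bit is 1
  110100010
| 100111011
-----------
  110111011
Decimal: 418 | 315 = 443



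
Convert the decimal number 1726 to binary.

Using repeated division by 2:
1726 ÷ 2 = 863 remainder 0
863 ÷ 2 = 431 remainder 1
431 ÷ 2 = 215 remainder 1
215 ÷ 2 = 107 remainder 1
107 ÷ 2 = 53 remainder 1
53 ÷ 2 = 26 remainder 1
26 ÷ 2 = 13 remainder 0
13 ÷ 2 = 6 remainder 1
6 ÷ 2 = 3 remainder 0
3 ÷ 2 = 1 remainder 1
1 ÷ 2 = 0 remainder 1
Reading remainders bottom to top: 11010111110



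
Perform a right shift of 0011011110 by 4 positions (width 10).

Original: 0011011110 (decimal 222)
Shift right by 4 positions
Drop the 4 low bits; fill with zeros on the left
Result: 0000001101 (decimal 13)
Equivalent: 222 >> 4 = 222 ÷ 2^4 = 13



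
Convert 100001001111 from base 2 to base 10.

Sum of powers of 2 for each 1-bit:
2^0 + 2^1 + 2^2 + 2^3 + 2^6 + 2^11
= 1 + 2 + 4 + 8 + 64 + 2048
= 2127



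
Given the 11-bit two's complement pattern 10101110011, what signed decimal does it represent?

Binary: 10101110011
Sign bit: 1 (negative)
Invert: 01010001100
Add 1:  01010001101
Magnitude: 01010001101 = 512 + 128 + 8 + 4 + 1 = 653
Value: -653



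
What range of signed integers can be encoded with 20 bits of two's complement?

For 20-bit two's complement:
Minimum: -2^19 = -524288
Maximum: 2^19 - 1 = 524287



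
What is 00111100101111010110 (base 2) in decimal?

Sum of powers of 2 for each 1-bit:
2^1 + 2^2 + 2^4 + 2^6 + 2^7 + 2^8 + 2^9 + 2^11 + 2^14 + 2^15 + 2^16 + 2^17
= 2 + 4 + 16 + 64 + 128 + 256 + 512 + 2048 + 16384 + 32768 + 65536 + 131072
= 248790



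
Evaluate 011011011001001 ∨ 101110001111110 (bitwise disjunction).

OR: 1 when either bit is 1
  011011011001001
| 101110001111110
-----------------
  111111011111111
Decimal: 14025 | 23678 = 32511



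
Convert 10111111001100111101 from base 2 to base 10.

Sum of powers of 2 for each 1-bit:
2^0 + 2^2 + 2^3 + 2^4 + 2^5 + 2^8 + 2^9 + 2^12 + 2^13 + 2^14 + 2^15 + 2^16 + 2^17 + 2^19
= 1 + 4 + 8 + 16 + 32 + 256 + 512 + 4096 + 8192 + 16384 + 32768 + 65536 + 131072 + 524288
= 783165



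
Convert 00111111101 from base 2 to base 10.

Sum of powers of 2 for each 1-bit:
2^0 + 2^2 + 2^3 + 2^4 + 2^5 + 2^6 + 2^7 + 2^8
= 1 + 4 + 8 + 16 + 32 + 64 + 128 + 256
= 509



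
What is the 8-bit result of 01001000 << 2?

Original: 01001000 (decimal 72)
Shift left by 2 positions
Append 2 zeros on the right and drop the 2 high bits that overflow the 8-bit width
Result: 00100000 (decimal 32)
Equivalent: 72 << 2 = 72 × 2^2 = 288, truncated to 8 bits = 32



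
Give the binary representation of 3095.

Using repeated division by 2:
3095 ÷ 2 = 1547 remainder 1
1547 ÷ 2 = 773 remainder 1
773 ÷ 2 = 386 remainder 1
386 ÷ 2 = 193 remainder 0
193 ÷ 2 = 96 remainder 1
96 ÷ 2 = 48 remainder 0
48 ÷ 2 = 24 remainder 0
24 ÷ 2 = 12 remainder 0
12 ÷ 2 = 6 remainder 0
6 ÷ 2 = 3 remainder 0
3 ÷ 2 = 1 remainder 1
1 ÷ 2 = 0 remainder 1
Reading remainders bottom to top: 110000010111



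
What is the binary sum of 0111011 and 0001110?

Add column by column from the right: bit + bit + carry-in; write the sum mod 2, carry 1 when the sum is 2 or 3.
carry:  1111100
        0111011
+       0001110
---------------
       01001001
(the carry out of the leftmost column, 0, becomes the leading bit)
Decimal check:
  0111011 = 32 + 16 + 8 + 2 + 1 = 59
  0001110 = 8 + 4 + 2 = 14
  59 + 14 = 73, and 01001001 = 64 + 8 + 1 = 73 ✓



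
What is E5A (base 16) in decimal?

Expand by place value (powers of 16):
Digit values: E = 14, A = 10
E5A = 14 × 16^2 + 5 × 16^1 + 10 × 16^0
= 14 × 256 + 5 × 16 + 10 × 1
= 3584 + 80 + 10
= 3674



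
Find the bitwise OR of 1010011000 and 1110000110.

OR: 1 when either bit is 1
  1010011000
| 1110000110
------------
  1110011110
Decimal: 664 | 902 = 926



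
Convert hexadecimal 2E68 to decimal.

Expand by place value (powers of 16):
Digit values: E = 14
2E68 = 2 × 16^3 + 14 × 16^2 + 6 × 16^1 + 8 × 16^0
= 2 × 4096 + 14 × 256 + 6 × 16 + 8 × 1
= 8192 + 3584 + 96 + 8
= 11880



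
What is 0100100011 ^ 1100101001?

XOR: 1 when bits differ
  0100100011
^ 1100101001
------------
  1000001010
Decimal: 291 ^ 809 = 522



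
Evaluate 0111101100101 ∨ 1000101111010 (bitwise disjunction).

OR: 1 when either bit is 1
  0111101100101
| 1000101111010
---------------
  1111101111111
Decimal: 3941 | 4474 = 8063



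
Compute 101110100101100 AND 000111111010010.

AND: 1 only when both bits are 1
  101110100101100
& 000111111010010
-----------------
  000110100000000
Decimal: 23852 & 4050 = 3328



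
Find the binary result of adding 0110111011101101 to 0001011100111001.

Add column by column from the right: bit + bit + carry-in; write the sum mod 2, carry 1 when the sum is 2 or 3.
carry:  1111111111110010
        0110111011101101
+       0001011100111001
------------------------
       01000011000100110
(the carry out of the leftmost column, 0, becomes the leading bit)
Decimal check:
  0110111011101101 = 16384 + 8192 + 2048 + 1024 + 512 + 128 + 64 + 32 + 8 + 4 + 1 = 28397
  0001011100111001 = 4096 + 1024 + 512 + 256 + 32 + 16 + 8 + 1 = 5945
  28397 + 5945 = 34342, and 01000011000100110 = 32768 + 1024 + 512 + 32 + 4 + 2 = 34342 ✓



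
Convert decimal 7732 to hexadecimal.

Using repeated division by 16 (digits 10–15 are A–F):
7732 ÷ 16 = 483 remainder 4
483 ÷ 16 = 30 remainder 3
30 ÷ 16 = 1 remainder 14 (E)
1 ÷ 16 = 0 remainder 1
Reading remainders bottom to top: 1E34



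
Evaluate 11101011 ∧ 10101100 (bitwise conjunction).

AND: 1 only when both bits are 1
  11101011
& 10101100
----------
  10101000
Decimal: 235 & 172 = 168



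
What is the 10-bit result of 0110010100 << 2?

Original: 0110010100 (decimal 404)
Shift left by 2 positions
Append 2 zeros on the right and drop the 2 high bits that overflow the 10-bit width
Result: 1001010000 (decimal 592)
Equivalent: 404 << 2 = 404 × 2^2 = 1616, truncated to 10 bits = 592



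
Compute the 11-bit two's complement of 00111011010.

Original: 00111011010
Step 1 - Invert all bits: 11000100101
Step 2 - Add 1: 11000100110
Verification: 00111011010 + 11000100110 = 100000000000; discarding the end carry (carry out of the top bit) leaves the 11-bit value 00000000000, as required for x + (-x)



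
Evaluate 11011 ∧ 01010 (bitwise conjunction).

AND: 1 only when both bits are 1
  11011
& 01010
-------
  01010
Decimal: 27 & 10 = 10



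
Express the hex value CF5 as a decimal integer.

Expand by place value (powers of 16):
Digit values: C = 12, F = 15
CF5 = 12 × 16^2 + 15 × 16^1 + 5 × 16^0
= 12 × 256 + 15 × 16 + 5 × 1
= 3072 + 240 + 5
= 3317



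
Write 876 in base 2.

Using repeated division by 2:
876 ÷ 2 = 438 remainder 0
438 ÷ 2 = 219 remainder 0
219 ÷ 2 = 109 remainder 1
109 ÷ 2 = 54 remainder 1
54 ÷ 2 = 27 remainder 0
27 ÷ 2 = 13 remainder 1
13 ÷ 2 = 6 remainder 1
6 ÷ 2 = 3 remainder 0
3 ÷ 2 = 1 remainder 1
1 ÷ 2 = 0 remainder 1
Reading remainders bottom to top: 1101101100



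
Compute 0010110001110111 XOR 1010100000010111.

XOR: 1 when bits differ
  0010110001110111
^ 1010100000010111
------------------
  1000010001100000
Decimal: 11383 ^ 43031 = 33888



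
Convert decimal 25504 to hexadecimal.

Using repeated division by 16 (digits 10–15 are A–F):
25504 ÷ 16 = 1594 remainder 0
1594 ÷ 16 = 99 remainder 10 (A)
99 ÷ 16 = 6 remainder 3
6 ÷ 16 = 0 remainder 6
Reading remainders bottom to top: 63A0



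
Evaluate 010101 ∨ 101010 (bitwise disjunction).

OR: 1 when either bit is 1
  010101
| 101010
--------
  111111
Decimal: 21 | 42 = 63



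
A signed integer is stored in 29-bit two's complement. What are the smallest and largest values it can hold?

For 29-bit two's complement:
Minimum: -2^28 = -268435456
Maximum: 2^28 - 1 = 268435455



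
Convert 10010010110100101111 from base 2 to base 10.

Sum of powers of 2 for each 1-bit:
2^0 + 2^1 + 2^2 + 2^3 + 2^5 + 2^8 + 2^10 + 2^11 + 2^13 + 2^16 + 2^19
= 1 + 2 + 4 + 8 + 32 + 256 + 1024 + 2048 + 8192 + 65536 + 524288
= 601391



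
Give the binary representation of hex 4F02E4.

Convert each hex digit to 4 bits:
  4 = 0100
  F = 1111
  0 = 0000
  2 = 0010
  E = 1110
  4 = 0100
Concatenate: 010011110000001011100100



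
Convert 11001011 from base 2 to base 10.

Sum of powers of 2 for each 1-bit:
2^0 + 2^1 + 2^3 + 2^6 + 2^7
= 1 + 2 + 8 + 64 + 128
= 203



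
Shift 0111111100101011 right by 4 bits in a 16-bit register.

Original: 0111111100101011 (decimal 32555)
Shift right by 4 positions
Drop the 4 low bits; fill with zeros on the left
Result: 0000011111110010 (decimal 2034)
Equivalent: 32555 >> 4 = 32555 ÷ 2^4 = 2034



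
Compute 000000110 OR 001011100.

OR: 1 when either bit is 1
  000000110
| 001011100
-----------
  001011110
Decimal: 6 | 92 = 94



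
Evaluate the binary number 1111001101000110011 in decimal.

Sum of powers of 2 for each 1-bit:
2^0 + 2^1 + 2^4 + 2^5 + 2^9 + 2^11 + 2^12 + 2^15 + 2^16 + 2^17 + 2^18
= 1 + 2 + 16 + 32 + 512 + 2048 + 4096 + 32768 + 65536 + 131072 + 262144
= 498227



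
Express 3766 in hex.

Using repeated division by 16 (digits 10–15 are A–F):
3766 ÷ 16 = 235 remainder 6
235 ÷ 16 = 14 remainder 11 (B)
14 ÷ 16 = 0 remainder 14 (E)
Reading remainders bottom to top: EB6



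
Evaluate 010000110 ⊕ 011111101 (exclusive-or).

XOR: 1 when bits differ
  010000110
^ 011111101
-----------
  001111011
Decimal: 134 ^ 253 = 123



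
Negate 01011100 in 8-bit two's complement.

Original: 01011100
Step 1 - Invert all bits: 10100011
Step 2 - Add 1: 10100100
Verification: 01011100 + 10100100 = 100000000; discarding the end carry (carry out of the top bit) leaves the 8-bit value 00000000, as required for x + (-x)



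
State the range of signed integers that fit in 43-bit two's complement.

For 43-bit two's complement:
Minimum: -2^42 = -4398046511104
Maximum: 2^42 - 1 = 4398046511103



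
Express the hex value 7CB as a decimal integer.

Expand by place value (powers of 16):
Digit values: C = 12, B = 11
7CB = 7 × 16^2 + 12 × 16^1 + 11 × 16^0
= 7 × 256 + 12 × 16 + 11 × 1
= 1792 + 192 + 11
= 1995



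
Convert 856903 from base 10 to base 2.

Using repeated division by 2:
856903 ÷ 2 = 428451 remainder 1
428451 ÷ 2 = 214225 remainder 1
214225 ÷ 2 = 107112 remainder 1
107112 ÷ 2 = 53556 remainder 0
53556 ÷ 2 = 26778 remainder 0
26778 ÷ 2 = 13389 remainder 0
13389 ÷ 2 = 6694 remainder 1
6694 ÷ 2 = 3347 remainder 0
3347 ÷ 2 = 1673 remainder 1
1673 ÷ 2 = 836 remainder 1
836 ÷ 2 = 418 remainder 0
418 ÷ 2 = 209 remainder 0
209 ÷ 2 = 104 remainder 1
104 ÷ 2 = 52 remainder 0
52 ÷ 2 = 26 remainder 0
26 ÷ 2 = 13 remainder 0
13 ÷ 2 = 6 remainder 1
6 ÷ 2 = 3 remainder 0
3 ÷ 2 = 1 remainder 1
1 ÷ 2 = 0 remainder 1
Reading remainders bottom to top: 11010001001101000111



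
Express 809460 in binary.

Using repeated division by 2:
809460 ÷ 2 = 404730 remainder 0
404730 ÷ 2 = 202365 remainder 0
202365 ÷ 2 = 101182 remainder 1
101182 ÷ 2 = 50591 remainder 0
50591 ÷ 2 = 25295 remainder 1
25295 ÷ 2 = 12647 remainder 1
12647 ÷ 2 = 6323 remainder 1
6323 ÷ 2 = 3161 remainder 1
3161 ÷ 2 = 1580 remainder 1
1580 ÷ 2 = 790 remainder 0
790 ÷ 2 = 395 remainder 0
395 ÷ 2 = 197 remainder 1
197 ÷ 2 = 98 remainder 1
98 ÷ 2 = 49 remainder 0
49 ÷ 2 = 24 remainder 1
24 ÷ 2 = 12 remainder 0
12 ÷ 2 = 6 remainder 0
6 ÷ 2 = 3 remainder 0
3 ÷ 2 = 1 remainder 1
1 ÷ 2 = 0 remainder 1
Reading remainders bottom to top: 11000101100111110100



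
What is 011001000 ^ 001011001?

XOR: 1 when bits differ
  011001000
^ 001011001
-----------
  010010001
Decimal: 200 ^ 89 = 145



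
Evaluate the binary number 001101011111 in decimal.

Sum of powers of 2 for each 1-bit:
2^0 + 2^1 + 2^2 + 2^3 + 2^4 + 2^6 + 2^8 + 2^9
= 1 + 2 + 4 + 8 + 16 + 64 + 256 + 512
= 863



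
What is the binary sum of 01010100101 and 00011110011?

Add column by column from the right: bit + bit + carry-in; write the sum mod 2, carry 1 when the sum is 2 or 3.
carry:  00111001110
        01010100101
+       00011110011
-------------------
       001110011000
(the carry out of the leftmost column, 0, becomes the leading bit)
Decimal check:
  01010100101 = 512 + 128 + 32 + 4 + 1 = 677
  00011110011 = 128 + 64 + 32 + 16 + 2 + 1 = 243
  677 + 243 = 920, and 001110011000 = 512 + 256 + 128 + 16 + 8 = 920 ✓



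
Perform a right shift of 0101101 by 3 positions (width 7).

Original: 0101101 (decimal 45)
Shift right by 3 positions
Drop the 3 low bits; fill with zeros on the left
Result: 0000101 (decimal 5)
Equivalent: 45 >> 3 = 45 ÷ 2^3 = 5



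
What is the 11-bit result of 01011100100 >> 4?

Original: 01011100100 (decimal 740)
Shift right by 4 positions
Drop the 4 low bits; fill with zeros on the left
Result: 00000101110 (decimal 46)
Equivalent: 740 >> 4 = 740 ÷ 2^4 = 46



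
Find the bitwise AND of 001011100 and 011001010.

AND: 1 only when both bits are 1
  001011100
& 011001010
-----------
  001001000
Decimal: 92 & 202 = 72



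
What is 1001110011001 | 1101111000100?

OR: 1 when either bit is 1
  1001110011001
| 1101111000100
---------------
  1101111011101
Decimal: 5017 | 7108 = 7133



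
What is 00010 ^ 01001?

XOR: 1 when bits differ
  00010
^ 01001
-------
  01011
Decimal: 2 ^ 9 = 11



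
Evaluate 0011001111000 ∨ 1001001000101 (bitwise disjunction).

OR: 1 when either bit is 1
  0011001111000
| 1001001000101
---------------
  1011001111101
Decimal: 1656 | 4677 = 5757



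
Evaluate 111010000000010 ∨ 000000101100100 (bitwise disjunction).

OR: 1 when either bit is 1
  111010000000010
| 000000101100100
-----------------
  111010101100110
Decimal: 29698 | 356 = 30054



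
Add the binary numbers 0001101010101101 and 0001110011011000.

Add column by column from the right: bit + bit + carry-in; write the sum mod 2, carry 1 when the sum is 2 or 3.
carry:  0011000111110000
        0001101010101101
+       0001110011011000
------------------------
       00011011110000101
(the carry out of the leftmost column, 0, becomes the leading bit)
Decimal check:
  0001101010101101 = 4096 + 2048 + 512 + 128 + 32 + 8 + 4 + 1 = 6829
  0001110011011000 = 4096 + 2048 + 1024 + 128 + 64 + 16 + 8 = 7384
  6829 + 7384 = 14213, and 00011011110000101 = 8192 + 4096 + 1024 + 512 + 256 + 128 + 4 + 1 = 14213 ✓



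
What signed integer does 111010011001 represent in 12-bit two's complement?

Binary: 111010011001
Sign bit: 1 (negative)
Invert: 000101100110
Add 1:  000101100111
Magnitude: 000101100111 = 256 + 64 + 32 + 4 + 2 + 1 = 359
Value: -359



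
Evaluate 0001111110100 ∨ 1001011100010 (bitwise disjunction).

OR: 1 when either bit is 1
  0001111110100
| 1001011100010
---------------
  1001111110110
Decimal: 1012 | 4834 = 5110



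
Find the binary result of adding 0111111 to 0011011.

Add column by column from the right: bit + bit + carry-in; write the sum mod 2, carry 1 when the sum is 2 or 3.
carry:  1111110
        0111111
+       0011011
---------------
       01011010
(the carry out of the leftmost column, 0, becomes the leading bit)
Decimal check:
  0111111 = 32 + 16 + 8 + 4 + 2 + 1 = 63
  0011011 = 16 + 8 + 2 + 1 = 27
  63 + 27 = 90, and 01011010 = 64 + 16 + 8 + 2 = 90 ✓



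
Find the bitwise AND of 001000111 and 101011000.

AND: 1 only when both bits are 1
  001000111
& 101011000
-----------
  001000000
Decimal: 71 & 344 = 64



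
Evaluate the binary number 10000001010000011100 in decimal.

Sum of powers of 2 for each 1-bit:
2^2 + 2^3 + 2^4 + 2^10 + 2^12 + 2^19
= 4 + 8 + 16 + 1024 + 4096 + 524288
= 529436



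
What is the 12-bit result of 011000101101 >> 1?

Original: 011000101101 (decimal 1581)
Shift right by 1 position
Drop the 1 low bit; fill with zero on the left
Result: 001100010110 (decimal 790)
Equivalent: 1581 >> 1 = 1581 ÷ 2^1 = 790



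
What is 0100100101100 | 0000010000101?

OR: 1 when either bit is 1
  0100100101100
| 0000010000101
---------------
  0100110101101
Decimal: 2348 | 133 = 2477



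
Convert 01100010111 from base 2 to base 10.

Sum of powers of 2 for each 1-bit:
2^0 + 2^1 + 2^2 + 2^4 + 2^8 + 2^9
= 1 + 2 + 4 + 16 + 256 + 512
= 791



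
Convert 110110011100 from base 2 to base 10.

Sum of powers of 2 for each 1-bit:
2^2 + 2^3 + 2^4 + 2^7 + 2^8 + 2^10 + 2^11
= 4 + 8 + 16 + 128 + 256 + 1024 + 2048
= 3484



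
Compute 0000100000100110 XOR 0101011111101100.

XOR: 1 when bits differ
  0000100000100110
^ 0101011111101100
------------------
  0101111111001010
Decimal: 2086 ^ 22508 = 24522



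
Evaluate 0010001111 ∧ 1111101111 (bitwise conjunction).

AND: 1 only when both bits are 1
  0010001111
& 1111101111
------------
  0010001111
Decimal: 143 & 1007 = 143



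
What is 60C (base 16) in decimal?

Expand by place value (powers of 16):
Digit values: C = 12
60C = 6 × 16^2 + 0 × 16^1 + 12 × 16^0
= 6 × 256 + 0 × 16 + 12 × 1
= 1536 + 0 + 12
= 1548



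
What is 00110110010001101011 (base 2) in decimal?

Sum of powers of 2 for each 1-bit:
2^0 + 2^1 + 2^3 + 2^5 + 2^6 + 2^10 + 2^13 + 2^14 + 2^16 + 2^17
= 1 + 2 + 8 + 32 + 64 + 1024 + 8192 + 16384 + 65536 + 131072
= 222315



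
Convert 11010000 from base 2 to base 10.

Sum of powers of 2 for each 1-bit:
2^4 + 2^6 + 2^7
= 16 + 64 + 128
= 208



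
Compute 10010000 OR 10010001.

OR: 1 when either bit is 1
  10010000
| 10010001
----------
  10010001
Decimal: 144 | 145 = 145



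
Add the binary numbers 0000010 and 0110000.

Add column by column from the right: bit + bit + carry-in; write the sum mod 2, carry 1 when the sum is 2 or 3.
carry:  0000000
        0000010
+       0110000
---------------
       00110010
(the carry out of the leftmost column, 0, becomes the leading bit)
Decimal check:
  0000010 = 2
  0110000 = 32 + 16 = 48
  2 + 48 = 50, and 00110010 = 32 + 16 + 2 = 50 ✓



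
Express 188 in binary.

Using repeated division by 2:
188 ÷ 2 = 94 remainder 0
94 ÷ 2 = 47 remainder 0
47 ÷ 2 = 23 remainder 1
23 ÷ 2 = 11 remainder 1
11 ÷ 2 = 5 remainder 1
5 ÷ 2 = 2 remainder 1
2 ÷ 2 = 1 remainder 0
1 ÷ 2 = 0 remainder 1
Reading remainders bottom to top: 10111100



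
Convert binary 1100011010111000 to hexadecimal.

Group into 4-bit nibbles from right:
  1100 = C
  0110 = 6
  1011 = B
  1000 = 8
Result: C6B8



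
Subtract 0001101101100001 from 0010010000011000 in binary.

Method 1 - Direct subtraction (column by column from the right: bit − bit − borrow-in; if negative, add 2 and borrow 1 from the next column):
borrow: 0011011111001110
        0010010000011000
-       0001101101100001
------------------------
        0000100010110111

Method 2 - Add two's complement:
Two's complement of 0001101101100001: invert → 1110010010011110, add 1 → 1110010010011111
  0010010000011000
+ 1110010010011111
------------------
 10000100010110111  (end carry out of the top bit = 1)
Discarding the end carry: 0000100010110111
Decimal check:
  0010010000011000 = 8192 + 1024 + 16 + 8 = 9240
  0001101101100001 = 4096 + 2048 + 512 + 256 + 64 + 32 + 1 = 7009
  9240 - 7009 = 2231, and 0000100010110111 = 2048 + 128 + 32 + 16 + 4 + 2 + 1 = 2231 ✓



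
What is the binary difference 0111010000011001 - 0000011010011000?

Method 1 - Direct subtraction (column by column from the right: bit − bit − borrow-in; if negative, add 2 and borrow 1 from the next column):
borrow: 0001111100000000
        0111010000011001
-       0000011010011000
------------------------
        0110110110000001

Method 2 - Add two's complement:
Two's complement of 0000011010011000: invert → 1111100101100111, add 1 → 1111100101101000
  0111010000011001
+ 1111100101101000
------------------
 10110110110000001  (end carry out of the top bit = 1)
Discarding the end carry: 0110110110000001
Decimal check:
  0111010000011001 = 16384 + 8192 + 4096 + 1024 + 16 + 8 + 1 = 29721
  0000011010011000 = 1024 + 512 + 128 + 16 + 8 = 1688
  29721 - 1688 = 28033, and 0110110110000001 = 16384 + 8192 + 2048 + 1024 + 256 + 128 + 1 = 28033 ✓



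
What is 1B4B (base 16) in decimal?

Expand by place value (powers of 16):
Digit values: B = 11
1B4B = 1 × 16^3 + 11 × 16^2 + 4 × 16^1 + 11 × 16^0
= 1 × 4096 + 11 × 256 + 4 × 16 + 11 × 1
= 4096 + 2816 + 64 + 11
= 6987



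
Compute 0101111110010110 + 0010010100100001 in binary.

Add column by column from the right: bit + bit + carry-in; write the sum mod 2, carry 1 when the sum is 2 or 3.
carry:  1111111000000000
        0101111110010110
+       0010010100100001
------------------------
       01000010010110111
(the carry out of the leftmost column, 0, becomes the leading bit)
Decimal check:
  0101111110010110 = 16384 + 4096 + 2048 + 1024 + 512 + 256 + 128 + 16 + 4 + 2 = 24470
  0010010100100001 = 8192 + 1024 + 256 + 32 + 1 = 9505
  24470 + 9505 = 33975, and 01000010010110111 = 32768 + 1024 + 128 + 32 + 16 + 4 + 2 + 1 = 33975 ✓



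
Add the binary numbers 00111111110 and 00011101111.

Add column by column from the right: bit + bit + carry-in; write the sum mod 2, carry 1 when the sum is 2 or 3.
carry:  01111111100
        00111111110
+       00011101111
-------------------
       001011101101
(the carry out of the leftmost column, 0, becomes the leading bit)
Decimal check:
  00111111110 = 256 + 128 + 64 + 32 + 16 + 8 + 4 + 2 = 510
  00011101111 = 128 + 64 + 32 + 8 + 4 + 2 + 1 = 239
  510 + 239 = 749, and 001011101101 = 512 + 128 + 64 + 32 + 8 + 4 + 1 = 749 ✓



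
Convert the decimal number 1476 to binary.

Using repeated division by 2:
1476 ÷ 2 = 738 remainder 0
738 ÷ 2 = 369 remainder 0
369 ÷ 2 = 184 remainder 1
184 ÷ 2 = 92 remainder 0
92 ÷ 2 = 46 remainder 0
46 ÷ 2 = 23 remainder 0
23 ÷ 2 = 11 remainder 1
11 ÷ 2 = 5 remainder 1
5 ÷ 2 = 2 remainder 1
2 ÷ 2 = 1 remainder 0
1 ÷ 2 = 0 remainder 1
Reading remainders bottom to top: 10111000100



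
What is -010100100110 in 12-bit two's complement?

Original: 010100100110
Step 1 - Invert all bits: 101011011001
Step 2 - Add 1: 101011011010
Verification: 010100100110 + 101011011010 = 1000000000000; discarding the end carry (carry out of the top bit) leaves the 12-bit value 000000000000, as required for x + (-x)



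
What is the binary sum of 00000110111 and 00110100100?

Add column by column from the right: bit + bit + carry-in; write the sum mod 2, carry 1 when the sum is 2 or 3.
carry:  00001001000
        00000110111
+       00110100100
-------------------
       000111011011
(the carry out of the leftmost column, 0, becomes the leading bit)
Decimal check:
  00000110111 = 32 + 16 + 4 + 2 + 1 = 55
  00110100100 = 256 + 128 + 32 + 4 = 420
  55 + 420 = 475, and 000111011011 = 256 + 128 + 64 + 16 + 8 + 2 + 1 = 475 ✓



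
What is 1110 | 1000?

OR: 1 when either bit is 1
  1110
| 1000
------
  1110
Decimal: 14 | 8 = 14



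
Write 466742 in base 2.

Using repeated division by 2:
466742 ÷ 2 = 233371 remainder 0
233371 ÷ 2 = 116685 remainder 1
116685 ÷ 2 = 58342 remainder 1
58342 ÷ 2 = 29171 remainder 0
29171 ÷ 2 = 14585 remainder 1
14585 ÷ 2 = 7292 remainder 1
7292 ÷ 2 = 3646 remainder 0
3646 ÷ 2 = 1823 remainder 0
1823 ÷ 2 = 911 remainder 1
911 ÷ 2 = 455 remainder 1
455 ÷ 2 = 227 remainder 1
227 ÷ 2 = 113 remainder 1
113 ÷ 2 = 56 remainder 1
56 ÷ 2 = 28 remainder 0
28 ÷ 2 = 14 remainder 0
14 ÷ 2 = 7 remainder 0
7 ÷ 2 = 3 remainder 1
3 ÷ 2 = 1 remainder 1
1 ÷ 2 = 0 remainder 1
Reading remainders bottom to top: 1110001111100110110

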